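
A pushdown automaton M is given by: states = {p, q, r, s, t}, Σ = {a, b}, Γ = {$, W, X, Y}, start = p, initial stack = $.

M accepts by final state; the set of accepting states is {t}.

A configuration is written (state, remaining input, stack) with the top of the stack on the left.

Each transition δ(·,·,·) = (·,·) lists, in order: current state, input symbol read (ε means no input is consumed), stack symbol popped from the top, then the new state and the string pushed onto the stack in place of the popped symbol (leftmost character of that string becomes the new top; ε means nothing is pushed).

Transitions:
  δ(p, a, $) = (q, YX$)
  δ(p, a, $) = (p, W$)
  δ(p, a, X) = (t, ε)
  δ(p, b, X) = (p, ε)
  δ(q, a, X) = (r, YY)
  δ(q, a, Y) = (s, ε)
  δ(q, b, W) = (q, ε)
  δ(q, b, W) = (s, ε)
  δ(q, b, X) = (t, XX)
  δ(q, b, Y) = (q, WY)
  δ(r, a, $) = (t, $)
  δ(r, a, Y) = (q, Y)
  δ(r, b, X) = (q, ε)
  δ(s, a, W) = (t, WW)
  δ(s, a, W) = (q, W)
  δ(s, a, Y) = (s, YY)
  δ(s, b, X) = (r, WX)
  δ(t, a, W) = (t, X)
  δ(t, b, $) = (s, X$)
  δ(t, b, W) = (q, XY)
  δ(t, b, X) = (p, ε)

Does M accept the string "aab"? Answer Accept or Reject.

Reject

No computation consumes all input and reaches a final state.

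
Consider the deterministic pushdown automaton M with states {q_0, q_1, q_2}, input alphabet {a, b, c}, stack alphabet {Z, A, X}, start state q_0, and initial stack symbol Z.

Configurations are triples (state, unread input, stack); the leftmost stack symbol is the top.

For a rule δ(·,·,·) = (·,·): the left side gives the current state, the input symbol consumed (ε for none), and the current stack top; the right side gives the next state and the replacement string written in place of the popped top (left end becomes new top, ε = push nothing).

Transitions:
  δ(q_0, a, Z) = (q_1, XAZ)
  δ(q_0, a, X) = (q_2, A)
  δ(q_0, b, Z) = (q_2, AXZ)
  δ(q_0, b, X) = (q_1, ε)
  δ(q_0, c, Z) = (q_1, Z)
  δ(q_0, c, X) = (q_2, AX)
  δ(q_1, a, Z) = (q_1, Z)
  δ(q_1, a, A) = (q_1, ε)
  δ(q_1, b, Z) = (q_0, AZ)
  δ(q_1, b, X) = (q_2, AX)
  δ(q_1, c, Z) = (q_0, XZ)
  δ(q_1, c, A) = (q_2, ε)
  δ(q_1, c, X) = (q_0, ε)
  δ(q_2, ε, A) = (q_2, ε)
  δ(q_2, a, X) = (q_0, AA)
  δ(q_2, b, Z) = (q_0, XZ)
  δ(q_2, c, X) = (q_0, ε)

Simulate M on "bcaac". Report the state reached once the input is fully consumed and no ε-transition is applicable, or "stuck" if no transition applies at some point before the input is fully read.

(q_0, bcaac, Z)
  read b, top Z: go to q_2, push AXZ → (q_2, caac, AXZ)
  ε-move, top A: go to q_2, push ε → (q_2, caac, XZ)
  read c, top X: go to q_0, push ε → (q_0, aac, Z)
  read a, top Z: go to q_1, push XAZ → (q_1, ac, XAZ)
No transition for (q_1, a, top X); M blocks with input ac remaining.

stuck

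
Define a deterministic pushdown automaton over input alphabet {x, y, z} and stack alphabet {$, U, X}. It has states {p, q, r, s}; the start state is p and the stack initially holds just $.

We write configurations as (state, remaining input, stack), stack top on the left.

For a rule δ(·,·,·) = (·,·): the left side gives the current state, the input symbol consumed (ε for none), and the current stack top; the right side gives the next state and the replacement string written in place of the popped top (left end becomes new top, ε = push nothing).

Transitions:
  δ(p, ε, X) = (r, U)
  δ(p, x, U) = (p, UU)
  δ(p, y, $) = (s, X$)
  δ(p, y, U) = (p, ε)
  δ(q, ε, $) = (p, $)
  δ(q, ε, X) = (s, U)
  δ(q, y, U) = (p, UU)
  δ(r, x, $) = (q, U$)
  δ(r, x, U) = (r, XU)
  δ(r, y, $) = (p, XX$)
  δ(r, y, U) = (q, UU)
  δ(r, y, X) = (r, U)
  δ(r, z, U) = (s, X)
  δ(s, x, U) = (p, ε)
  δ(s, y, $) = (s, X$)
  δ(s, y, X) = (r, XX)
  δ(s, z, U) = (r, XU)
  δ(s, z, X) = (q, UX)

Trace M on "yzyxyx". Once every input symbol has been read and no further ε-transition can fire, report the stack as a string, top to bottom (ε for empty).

UUUX$

(p, yzyxyx, $) ⊢ (s, zyxyx, X$) ⊢ (q, yxyx, UX$) ⊢ (p, xyx, UUX$) ⊢ (p, yx, UUUX$) ⊢ (p, x, UUX$) ⊢ (p, ε, UUUX$)
All input consumed in state p with stack UUUX$.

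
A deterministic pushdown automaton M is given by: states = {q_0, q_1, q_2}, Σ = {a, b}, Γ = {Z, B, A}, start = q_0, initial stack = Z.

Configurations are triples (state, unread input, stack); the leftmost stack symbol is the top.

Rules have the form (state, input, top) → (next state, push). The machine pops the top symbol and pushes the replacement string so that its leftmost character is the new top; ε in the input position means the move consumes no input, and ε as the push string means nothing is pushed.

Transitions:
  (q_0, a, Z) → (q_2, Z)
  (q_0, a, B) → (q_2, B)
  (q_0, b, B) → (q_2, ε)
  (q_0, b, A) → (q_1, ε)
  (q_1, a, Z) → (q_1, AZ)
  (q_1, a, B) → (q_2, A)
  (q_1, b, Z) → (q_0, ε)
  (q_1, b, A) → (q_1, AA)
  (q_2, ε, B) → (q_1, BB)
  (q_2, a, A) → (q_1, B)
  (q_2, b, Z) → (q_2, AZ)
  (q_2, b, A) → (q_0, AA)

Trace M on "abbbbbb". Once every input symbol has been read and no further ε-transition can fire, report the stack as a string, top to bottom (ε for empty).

AAAAZ

(q_0, abbbbbb, Z) ⊢ (q_2, bbbbbb, Z) ⊢ (q_2, bbbbb, AZ) ⊢ (q_0, bbbb, AAZ) ⊢ (q_1, bbb, AZ) ⊢ (q_1, bb, AAZ) ⊢ (q_1, b, AAAZ) ⊢ (q_1, ε, AAAAZ)
All input consumed in state q_1 with stack AAAAZ.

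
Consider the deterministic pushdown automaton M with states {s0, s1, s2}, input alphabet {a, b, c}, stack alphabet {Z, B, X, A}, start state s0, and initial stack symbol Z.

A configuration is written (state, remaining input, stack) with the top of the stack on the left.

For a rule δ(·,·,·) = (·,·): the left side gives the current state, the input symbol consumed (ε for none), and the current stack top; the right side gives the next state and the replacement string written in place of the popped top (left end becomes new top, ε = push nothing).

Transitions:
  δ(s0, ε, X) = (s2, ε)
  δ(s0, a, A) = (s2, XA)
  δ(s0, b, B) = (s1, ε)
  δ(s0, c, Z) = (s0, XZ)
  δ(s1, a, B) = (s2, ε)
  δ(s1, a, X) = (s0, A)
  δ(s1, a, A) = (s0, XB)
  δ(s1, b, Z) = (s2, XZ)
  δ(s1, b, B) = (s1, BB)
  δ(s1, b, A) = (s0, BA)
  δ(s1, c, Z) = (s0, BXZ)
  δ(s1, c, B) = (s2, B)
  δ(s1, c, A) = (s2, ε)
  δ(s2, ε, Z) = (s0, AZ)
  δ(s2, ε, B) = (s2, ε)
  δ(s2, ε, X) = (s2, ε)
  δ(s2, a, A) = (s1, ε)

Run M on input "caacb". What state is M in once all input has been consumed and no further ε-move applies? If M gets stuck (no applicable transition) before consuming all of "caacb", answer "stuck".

s1

(s0, caacb, Z)
  read c, top Z: go to s0, push XZ → (s0, aacb, XZ)
  ε-move, top X: go to s2, push ε → (s2, aacb, Z)
  ε-move, top Z: go to s0, push AZ → (s0, aacb, AZ)
  read a, top A: go to s2, push XA → (s2, acb, XAZ)
  ε-move, top X: go to s2, push ε → (s2, acb, AZ)
  read a, top A: go to s1, push ε → (s1, cb, Z)
  read c, top Z: go to s0, push BXZ → (s0, b, BXZ)
  read b, top B: go to s1, push ε → (s1, ε, XZ)
All input consumed; M is in state s1.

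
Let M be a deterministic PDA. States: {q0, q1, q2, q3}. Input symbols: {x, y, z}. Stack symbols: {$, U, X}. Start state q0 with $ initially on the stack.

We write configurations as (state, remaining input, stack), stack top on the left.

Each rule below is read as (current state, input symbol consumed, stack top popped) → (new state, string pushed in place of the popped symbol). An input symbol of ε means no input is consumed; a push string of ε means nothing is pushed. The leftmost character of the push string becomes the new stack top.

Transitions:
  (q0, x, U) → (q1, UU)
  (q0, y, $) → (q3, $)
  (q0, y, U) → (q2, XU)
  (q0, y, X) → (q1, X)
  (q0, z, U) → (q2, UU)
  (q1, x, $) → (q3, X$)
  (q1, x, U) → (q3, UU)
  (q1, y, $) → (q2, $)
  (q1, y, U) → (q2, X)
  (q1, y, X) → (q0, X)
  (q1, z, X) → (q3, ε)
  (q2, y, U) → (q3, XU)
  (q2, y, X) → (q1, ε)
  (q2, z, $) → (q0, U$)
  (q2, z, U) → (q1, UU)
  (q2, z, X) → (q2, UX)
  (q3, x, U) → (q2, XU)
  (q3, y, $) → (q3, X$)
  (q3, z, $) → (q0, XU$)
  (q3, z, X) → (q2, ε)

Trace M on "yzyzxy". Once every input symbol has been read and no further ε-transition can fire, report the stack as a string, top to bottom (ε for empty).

U$

(q0, yzyzxy, $)
  read y, top $: go to q3, push $ → (q3, zyzxy, $)
  read z, top $: go to q0, push XU$ → (q0, yzxy, XU$)
  read y, top X: go to q1, push X → (q1, zxy, XU$)
  read z, top X: go to q3, push ε → (q3, xy, U$)
  read x, top U: go to q2, push XU → (q2, y, XU$)
  read y, top X: go to q1, push ε → (q1, ε, U$)
All input consumed in state q1 with stack U$.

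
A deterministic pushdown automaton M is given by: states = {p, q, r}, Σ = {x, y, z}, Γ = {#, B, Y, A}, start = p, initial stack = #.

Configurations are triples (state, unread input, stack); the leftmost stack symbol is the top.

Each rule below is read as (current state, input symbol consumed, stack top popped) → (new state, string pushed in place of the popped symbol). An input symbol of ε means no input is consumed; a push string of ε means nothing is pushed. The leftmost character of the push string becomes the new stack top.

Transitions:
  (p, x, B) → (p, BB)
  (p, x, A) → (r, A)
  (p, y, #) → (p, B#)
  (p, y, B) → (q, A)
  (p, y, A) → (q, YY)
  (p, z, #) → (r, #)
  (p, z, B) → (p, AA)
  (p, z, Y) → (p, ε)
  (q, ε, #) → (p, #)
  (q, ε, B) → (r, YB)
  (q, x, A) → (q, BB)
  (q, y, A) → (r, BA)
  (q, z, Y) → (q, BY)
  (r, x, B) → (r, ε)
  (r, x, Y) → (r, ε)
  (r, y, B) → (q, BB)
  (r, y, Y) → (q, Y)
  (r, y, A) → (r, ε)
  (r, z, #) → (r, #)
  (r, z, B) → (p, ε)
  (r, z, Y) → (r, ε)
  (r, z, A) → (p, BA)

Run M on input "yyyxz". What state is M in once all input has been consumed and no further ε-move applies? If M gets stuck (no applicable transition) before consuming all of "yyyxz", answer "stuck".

p

(p, yyyxz, #)
  read y, top #: go to p, push B# → (p, yyxz, B#)
  read y, top B: go to q, push A → (q, yxz, A#)
  read y, top A: go to r, push BA → (r, xz, BA#)
  read x, top B: go to r, push ε → (r, z, A#)
  read z, top A: go to p, push BA → (p, ε, BA#)
All input consumed; M is in state p.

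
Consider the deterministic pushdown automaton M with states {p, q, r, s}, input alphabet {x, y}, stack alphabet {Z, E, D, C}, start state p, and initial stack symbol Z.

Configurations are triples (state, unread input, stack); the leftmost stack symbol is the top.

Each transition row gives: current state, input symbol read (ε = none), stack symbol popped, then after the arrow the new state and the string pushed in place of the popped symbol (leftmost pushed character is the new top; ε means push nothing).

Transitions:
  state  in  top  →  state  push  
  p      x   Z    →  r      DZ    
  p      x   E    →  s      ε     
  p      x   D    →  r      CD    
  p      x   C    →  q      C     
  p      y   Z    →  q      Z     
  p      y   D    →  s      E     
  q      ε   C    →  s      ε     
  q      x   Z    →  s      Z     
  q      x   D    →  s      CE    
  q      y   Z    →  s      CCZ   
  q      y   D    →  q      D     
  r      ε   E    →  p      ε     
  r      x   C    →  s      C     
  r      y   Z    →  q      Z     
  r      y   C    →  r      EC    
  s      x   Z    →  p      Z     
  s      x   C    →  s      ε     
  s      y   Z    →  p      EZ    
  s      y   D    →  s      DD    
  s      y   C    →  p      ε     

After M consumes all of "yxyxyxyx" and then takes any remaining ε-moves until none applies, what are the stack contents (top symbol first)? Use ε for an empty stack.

Z

(p, yxyxyxyx, Z)
  read y, top Z: go to q, push Z → (q, xyxyxyx, Z)
  read x, top Z: go to s, push Z → (s, yxyxyx, Z)
  read y, top Z: go to p, push EZ → (p, xyxyx, EZ)
  read x, top E: go to s, push ε → (s, yxyx, Z)
  read y, top Z: go to p, push EZ → (p, xyx, EZ)
  read x, top E: go to s, push ε → (s, yx, Z)
  read y, top Z: go to p, push EZ → (p, x, EZ)
  read x, top E: go to s, push ε → (s, ε, Z)
All input consumed in state s with stack Z.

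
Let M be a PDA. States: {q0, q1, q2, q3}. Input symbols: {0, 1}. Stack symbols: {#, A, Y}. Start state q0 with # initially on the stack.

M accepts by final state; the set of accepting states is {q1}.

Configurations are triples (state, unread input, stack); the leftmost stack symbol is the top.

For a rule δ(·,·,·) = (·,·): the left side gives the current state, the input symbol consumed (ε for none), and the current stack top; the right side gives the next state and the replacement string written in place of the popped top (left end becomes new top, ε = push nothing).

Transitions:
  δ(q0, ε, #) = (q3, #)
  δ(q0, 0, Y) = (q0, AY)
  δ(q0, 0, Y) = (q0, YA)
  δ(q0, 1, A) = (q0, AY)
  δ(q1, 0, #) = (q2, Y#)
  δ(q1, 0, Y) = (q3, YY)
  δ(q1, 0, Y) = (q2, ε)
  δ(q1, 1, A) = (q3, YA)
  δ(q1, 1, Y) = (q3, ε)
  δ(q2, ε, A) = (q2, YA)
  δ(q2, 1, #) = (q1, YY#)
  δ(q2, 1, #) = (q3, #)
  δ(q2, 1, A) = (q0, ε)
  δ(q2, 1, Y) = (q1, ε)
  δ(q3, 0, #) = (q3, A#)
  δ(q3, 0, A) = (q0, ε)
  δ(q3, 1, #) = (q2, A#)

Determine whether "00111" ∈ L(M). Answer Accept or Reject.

Reject

No computation consumes all input and reaches a final state.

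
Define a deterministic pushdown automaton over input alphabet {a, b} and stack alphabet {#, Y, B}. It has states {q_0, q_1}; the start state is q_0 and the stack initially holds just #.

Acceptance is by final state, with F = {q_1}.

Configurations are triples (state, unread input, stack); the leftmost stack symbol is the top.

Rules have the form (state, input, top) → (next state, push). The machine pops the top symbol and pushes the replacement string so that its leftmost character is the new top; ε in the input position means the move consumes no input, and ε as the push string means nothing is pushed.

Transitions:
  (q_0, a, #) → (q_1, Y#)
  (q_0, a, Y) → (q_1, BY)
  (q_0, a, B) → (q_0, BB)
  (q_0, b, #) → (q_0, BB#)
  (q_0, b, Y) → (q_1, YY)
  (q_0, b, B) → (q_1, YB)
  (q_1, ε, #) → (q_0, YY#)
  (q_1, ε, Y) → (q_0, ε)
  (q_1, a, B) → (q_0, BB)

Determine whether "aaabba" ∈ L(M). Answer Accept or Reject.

Reject

(q_0, aaabba, #)
  read a, top #: go to q_1, push Y# → (q_1, aabba, Y#)
  ε-move, top Y: go to q_0, push ε → (q_0, aabba, #)
  read a, top #: go to q_1, push Y# → (q_1, abba, Y#)
  ε-move, top Y: go to q_0, push ε → (q_0, abba, #)
  read a, top #: go to q_1, push Y# → (q_1, bba, Y#)
  ε-move, top Y: go to q_0, push ε → (q_0, bba, #)
  read b, top #: go to q_0, push BB# → (q_0, ba, BB#)
  read b, top B: go to q_1, push YB → (q_1, a, YBB#)
  ε-move, top Y: go to q_0, push ε → (q_0, a, BB#)
  read a, top B: go to q_0, push BB → (q_0, ε, BBB#)
All input consumed; state q_0 ∉ F and no further ε-move applies.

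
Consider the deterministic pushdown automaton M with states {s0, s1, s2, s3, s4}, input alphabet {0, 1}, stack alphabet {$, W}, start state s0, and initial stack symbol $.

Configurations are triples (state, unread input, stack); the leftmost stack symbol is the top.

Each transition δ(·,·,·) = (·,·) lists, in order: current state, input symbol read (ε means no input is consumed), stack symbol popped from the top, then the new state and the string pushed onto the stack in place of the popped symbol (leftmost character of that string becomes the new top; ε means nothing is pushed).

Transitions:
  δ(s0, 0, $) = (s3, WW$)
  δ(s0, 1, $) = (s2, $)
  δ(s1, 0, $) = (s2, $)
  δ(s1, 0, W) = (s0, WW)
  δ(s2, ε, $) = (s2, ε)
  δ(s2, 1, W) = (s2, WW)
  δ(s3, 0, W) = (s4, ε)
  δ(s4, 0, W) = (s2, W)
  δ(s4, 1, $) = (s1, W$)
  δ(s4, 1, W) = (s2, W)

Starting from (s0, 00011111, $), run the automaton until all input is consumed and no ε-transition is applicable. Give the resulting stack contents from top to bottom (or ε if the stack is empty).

(s0, 00011111, $)
  read 0, top $: go to s3, push WW$ → (s3, 0011111, WW$)
  read 0, top W: go to s4, push ε → (s4, 011111, W$)
  read 0, top W: go to s2, push W → (s2, 11111, W$)
  read 1, top W: go to s2, push WW → (s2, 1111, WW$)
  read 1, top W: go to s2, push WW → (s2, 111, WWW$)
  read 1, top W: go to s2, push WW → (s2, 11, WWWW$)
  read 1, top W: go to s2, push WW → (s2, 1, WWWWW$)
  read 1, top W: go to s2, push WW → (s2, ε, WWWWWW$)
All input consumed in state s2 with stack WWWWWW$.

WWWWWW$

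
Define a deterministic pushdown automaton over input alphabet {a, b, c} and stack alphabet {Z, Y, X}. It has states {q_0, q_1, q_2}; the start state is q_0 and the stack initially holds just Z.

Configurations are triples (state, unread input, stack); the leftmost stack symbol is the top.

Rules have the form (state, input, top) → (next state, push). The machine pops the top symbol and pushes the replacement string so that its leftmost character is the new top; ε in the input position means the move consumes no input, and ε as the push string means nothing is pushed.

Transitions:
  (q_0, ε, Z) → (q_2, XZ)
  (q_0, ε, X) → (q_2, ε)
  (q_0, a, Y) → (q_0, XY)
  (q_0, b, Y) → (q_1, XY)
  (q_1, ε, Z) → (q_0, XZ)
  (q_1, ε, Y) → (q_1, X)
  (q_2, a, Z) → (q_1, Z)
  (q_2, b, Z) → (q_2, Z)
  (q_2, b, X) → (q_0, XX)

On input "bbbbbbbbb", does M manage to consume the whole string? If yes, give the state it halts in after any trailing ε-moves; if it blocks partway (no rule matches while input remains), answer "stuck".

q_2

(q_0, bbbbbbbbb, Z) ⊢ (q_2, bbbbbbbbb, XZ) ⊢ (q_0, bbbbbbbb, XXZ) ⊢ (q_2, bbbbbbbb, XZ) ⊢ (q_0, bbbbbbb, XXZ) ⊢ (q_2, bbbbbbb, XZ) ⊢ (q_0, bbbbbb, XXZ) ⊢ (q_2, bbbbbb, XZ) ⊢ (q_0, bbbbb, XXZ) ⊢ (q_2, bbbbb, XZ) ⊢ (q_0, bbbb, XXZ) ⊢ (q_2, bbbb, XZ) ⊢ (q_0, bbb, XXZ) ⊢ (q_2, bbb, XZ) ⊢ (q_0, bb, XXZ) ⊢ (q_2, bb, XZ) ⊢ (q_0, b, XXZ) ⊢ (q_2, b, XZ) ⊢ (q_0, ε, XXZ) ⊢ (q_2, ε, XZ)
All input consumed; M is in state q_2.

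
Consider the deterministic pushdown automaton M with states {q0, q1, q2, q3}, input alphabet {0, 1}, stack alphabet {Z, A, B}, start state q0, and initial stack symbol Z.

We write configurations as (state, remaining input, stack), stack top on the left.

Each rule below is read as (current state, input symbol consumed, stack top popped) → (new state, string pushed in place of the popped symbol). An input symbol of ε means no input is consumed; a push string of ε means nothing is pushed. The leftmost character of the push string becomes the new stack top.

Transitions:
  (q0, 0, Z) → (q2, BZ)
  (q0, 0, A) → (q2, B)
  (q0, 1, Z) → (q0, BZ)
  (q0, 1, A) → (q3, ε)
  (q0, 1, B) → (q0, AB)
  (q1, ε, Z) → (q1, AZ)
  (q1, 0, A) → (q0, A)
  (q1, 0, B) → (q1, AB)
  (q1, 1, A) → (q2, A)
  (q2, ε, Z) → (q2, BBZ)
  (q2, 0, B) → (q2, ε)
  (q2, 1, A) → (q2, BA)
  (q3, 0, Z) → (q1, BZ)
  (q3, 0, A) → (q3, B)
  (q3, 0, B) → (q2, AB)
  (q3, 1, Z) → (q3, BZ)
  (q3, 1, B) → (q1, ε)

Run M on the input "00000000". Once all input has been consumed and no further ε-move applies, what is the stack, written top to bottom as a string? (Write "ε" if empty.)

(q0, 00000000, Z)
  read 0, top Z: go to q2, push BZ → (q2, 0000000, BZ)
  read 0, top B: go to q2, push ε → (q2, 000000, Z)
  ε-move, top Z: go to q2, push BBZ → (q2, 000000, BBZ)
  read 0, top B: go to q2, push ε → (q2, 00000, BZ)
  read 0, top B: go to q2, push ε → (q2, 0000, Z)
  ε-move, top Z: go to q2, push BBZ → (q2, 0000, BBZ)
  read 0, top B: go to q2, push ε → (q2, 000, BZ)
  read 0, top B: go to q2, push ε → (q2, 00, Z)
  ε-move, top Z: go to q2, push BBZ → (q2, 00, BBZ)
  read 0, top B: go to q2, push ε → (q2, 0, BZ)
  read 0, top B: go to q2, push ε → (q2, ε, Z)
  ε-move, top Z: go to q2, push BBZ → (q2, ε, BBZ)
All input consumed in state q2 with stack BBZ.

BBZ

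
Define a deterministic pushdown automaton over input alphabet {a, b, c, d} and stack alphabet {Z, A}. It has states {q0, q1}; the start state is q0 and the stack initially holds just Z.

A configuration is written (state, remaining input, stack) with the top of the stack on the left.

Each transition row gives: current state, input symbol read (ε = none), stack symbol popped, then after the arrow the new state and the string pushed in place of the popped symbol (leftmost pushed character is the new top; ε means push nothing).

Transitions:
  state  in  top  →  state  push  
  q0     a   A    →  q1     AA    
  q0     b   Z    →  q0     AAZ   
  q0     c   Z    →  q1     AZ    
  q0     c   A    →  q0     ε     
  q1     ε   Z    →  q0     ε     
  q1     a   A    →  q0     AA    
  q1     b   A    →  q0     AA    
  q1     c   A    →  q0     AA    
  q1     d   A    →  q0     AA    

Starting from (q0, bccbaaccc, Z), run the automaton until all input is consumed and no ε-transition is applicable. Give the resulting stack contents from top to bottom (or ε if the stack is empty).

AZ

(q0, bccbaaccc, Z) ⊢ (q0, ccbaaccc, AAZ) ⊢ (q0, cbaaccc, AZ) ⊢ (q0, baaccc, Z) ⊢ (q0, aaccc, AAZ) ⊢ (q1, accc, AAAZ) ⊢ (q0, ccc, AAAAZ) ⊢ (q0, cc, AAAZ) ⊢ (q0, c, AAZ) ⊢ (q0, ε, AZ)
All input consumed in state q0 with stack AZ.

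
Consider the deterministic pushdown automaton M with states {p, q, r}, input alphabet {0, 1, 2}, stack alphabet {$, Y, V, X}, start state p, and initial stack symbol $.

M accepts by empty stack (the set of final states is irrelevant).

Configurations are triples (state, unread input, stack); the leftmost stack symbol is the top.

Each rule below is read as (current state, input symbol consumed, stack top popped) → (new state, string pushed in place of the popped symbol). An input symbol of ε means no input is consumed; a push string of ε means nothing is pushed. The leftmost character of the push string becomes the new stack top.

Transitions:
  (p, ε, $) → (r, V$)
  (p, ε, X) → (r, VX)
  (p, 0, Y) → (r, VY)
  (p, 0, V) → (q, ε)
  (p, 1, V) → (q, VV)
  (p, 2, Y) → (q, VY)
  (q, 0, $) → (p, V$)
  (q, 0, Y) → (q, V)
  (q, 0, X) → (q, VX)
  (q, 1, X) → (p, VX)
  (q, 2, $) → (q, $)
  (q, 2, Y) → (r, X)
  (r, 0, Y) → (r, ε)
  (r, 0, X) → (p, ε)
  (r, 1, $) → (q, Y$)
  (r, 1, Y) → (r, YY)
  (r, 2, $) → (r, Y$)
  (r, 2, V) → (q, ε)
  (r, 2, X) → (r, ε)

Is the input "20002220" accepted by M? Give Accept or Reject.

Reject

(p, 20002220, $)
  ε-move, top $: go to r, push V$ → (r, 20002220, V$)
  read 2, top V: go to q, push ε → (q, 0002220, $)
  read 0, top $: go to p, push V$ → (p, 002220, V$)
  read 0, top V: go to q, push ε → (q, 02220, $)
  read 0, top $: go to p, push V$ → (p, 2220, V$)
No transition applies at (p, 2220, V$); input not fully consumed.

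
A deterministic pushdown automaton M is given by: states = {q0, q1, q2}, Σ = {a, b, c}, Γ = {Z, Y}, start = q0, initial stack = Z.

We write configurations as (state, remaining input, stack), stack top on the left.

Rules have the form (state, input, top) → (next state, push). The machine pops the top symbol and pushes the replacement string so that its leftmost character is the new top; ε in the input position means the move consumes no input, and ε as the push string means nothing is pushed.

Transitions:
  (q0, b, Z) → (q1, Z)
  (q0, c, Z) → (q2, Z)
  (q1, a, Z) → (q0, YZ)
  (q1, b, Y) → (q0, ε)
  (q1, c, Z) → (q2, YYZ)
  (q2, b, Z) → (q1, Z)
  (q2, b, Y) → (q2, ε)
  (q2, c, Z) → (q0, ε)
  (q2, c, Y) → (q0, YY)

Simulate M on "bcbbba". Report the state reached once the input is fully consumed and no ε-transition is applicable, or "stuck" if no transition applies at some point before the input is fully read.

(q0, bcbbba, Z) ⊢ (q1, cbbba, Z) ⊢ (q2, bbba, YYZ) ⊢ (q2, bba, YZ) ⊢ (q2, ba, Z) ⊢ (q1, a, Z) ⊢ (q0, ε, YZ)
All input consumed; M is in state q0.

q0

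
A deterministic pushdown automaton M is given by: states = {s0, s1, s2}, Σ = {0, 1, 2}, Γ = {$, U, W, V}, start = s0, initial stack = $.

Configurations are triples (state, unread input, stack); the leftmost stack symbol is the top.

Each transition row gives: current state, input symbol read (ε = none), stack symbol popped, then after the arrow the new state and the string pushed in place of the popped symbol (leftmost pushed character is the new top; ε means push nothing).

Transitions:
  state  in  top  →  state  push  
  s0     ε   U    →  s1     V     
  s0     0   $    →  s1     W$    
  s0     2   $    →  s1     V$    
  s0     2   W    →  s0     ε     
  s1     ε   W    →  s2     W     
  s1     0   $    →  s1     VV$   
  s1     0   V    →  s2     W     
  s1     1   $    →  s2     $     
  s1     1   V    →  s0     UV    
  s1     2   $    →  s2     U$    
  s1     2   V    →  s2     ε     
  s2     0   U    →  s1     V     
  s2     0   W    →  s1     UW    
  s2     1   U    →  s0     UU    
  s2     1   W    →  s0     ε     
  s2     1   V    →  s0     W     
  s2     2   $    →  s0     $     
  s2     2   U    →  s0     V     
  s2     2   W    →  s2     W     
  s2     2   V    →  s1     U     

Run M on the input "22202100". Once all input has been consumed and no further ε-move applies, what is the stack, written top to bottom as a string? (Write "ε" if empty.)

UW$

(s0, 22202100, $)
  read 2, top $: go to s1, push V$ → (s1, 2202100, V$)
  read 2, top V: go to s2, push ε → (s2, 202100, $)
  read 2, top $: go to s0, push $ → (s0, 02100, $)
  read 0, top $: go to s1, push W$ → (s1, 2100, W$)
  ε-move, top W: go to s2, push W → (s2, 2100, W$)
  read 2, top W: go to s2, push W → (s2, 100, W$)
  read 1, top W: go to s0, push ε → (s0, 00, $)
  read 0, top $: go to s1, push W$ → (s1, 0, W$)
  ε-move, top W: go to s2, push W → (s2, 0, W$)
  read 0, top W: go to s1, push UW → (s1, ε, UW$)
All input consumed in state s1 with stack UW$.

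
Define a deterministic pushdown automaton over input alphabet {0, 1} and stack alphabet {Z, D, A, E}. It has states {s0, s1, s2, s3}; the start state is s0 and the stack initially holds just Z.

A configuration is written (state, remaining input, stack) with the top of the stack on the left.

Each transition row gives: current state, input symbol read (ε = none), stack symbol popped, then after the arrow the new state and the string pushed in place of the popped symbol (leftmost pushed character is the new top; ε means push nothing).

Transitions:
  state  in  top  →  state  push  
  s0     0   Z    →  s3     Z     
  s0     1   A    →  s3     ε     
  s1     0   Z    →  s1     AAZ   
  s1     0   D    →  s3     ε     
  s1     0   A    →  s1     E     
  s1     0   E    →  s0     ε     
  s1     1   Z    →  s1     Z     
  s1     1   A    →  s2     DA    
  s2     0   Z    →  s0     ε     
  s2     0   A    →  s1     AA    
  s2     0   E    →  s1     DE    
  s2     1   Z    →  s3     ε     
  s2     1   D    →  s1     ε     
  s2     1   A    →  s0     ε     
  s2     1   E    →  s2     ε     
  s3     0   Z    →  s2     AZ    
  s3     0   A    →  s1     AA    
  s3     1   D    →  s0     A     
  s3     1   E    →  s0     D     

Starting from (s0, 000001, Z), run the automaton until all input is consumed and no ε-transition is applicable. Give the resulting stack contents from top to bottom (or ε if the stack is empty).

(s0, 000001, Z)
  read 0, top Z: go to s3, push Z → (s3, 00001, Z)
  read 0, top Z: go to s2, push AZ → (s2, 0001, AZ)
  read 0, top A: go to s1, push AA → (s1, 001, AAZ)
  read 0, top A: go to s1, push E → (s1, 01, EAZ)
  read 0, top E: go to s0, push ε → (s0, 1, AZ)
  read 1, top A: go to s3, push ε → (s3, ε, Z)
All input consumed in state s3 with stack Z.

Z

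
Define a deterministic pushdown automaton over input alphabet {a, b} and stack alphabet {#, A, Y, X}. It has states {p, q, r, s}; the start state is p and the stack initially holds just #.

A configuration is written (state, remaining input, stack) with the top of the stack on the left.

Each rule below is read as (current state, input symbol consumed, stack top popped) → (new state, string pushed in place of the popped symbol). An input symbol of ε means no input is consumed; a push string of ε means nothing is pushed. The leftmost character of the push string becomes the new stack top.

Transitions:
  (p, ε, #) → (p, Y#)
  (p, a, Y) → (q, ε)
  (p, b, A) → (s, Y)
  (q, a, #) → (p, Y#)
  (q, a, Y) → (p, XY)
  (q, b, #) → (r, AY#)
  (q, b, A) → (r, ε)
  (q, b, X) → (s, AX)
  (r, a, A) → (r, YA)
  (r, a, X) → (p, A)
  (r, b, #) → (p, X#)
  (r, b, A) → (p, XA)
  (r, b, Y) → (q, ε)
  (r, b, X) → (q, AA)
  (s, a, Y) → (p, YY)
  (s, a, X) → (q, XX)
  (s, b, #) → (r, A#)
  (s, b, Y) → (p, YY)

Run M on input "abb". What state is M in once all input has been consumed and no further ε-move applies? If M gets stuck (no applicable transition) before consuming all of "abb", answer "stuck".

(p, abb, #)
  ε-move, top #: go to p, push Y# → (p, abb, Y#)
  read a, top Y: go to q, push ε → (q, bb, #)
  read b, top #: go to r, push AY# → (r, b, AY#)
  read b, top A: go to p, push XA → (p, ε, XAY#)
All input consumed; M is in state p.

p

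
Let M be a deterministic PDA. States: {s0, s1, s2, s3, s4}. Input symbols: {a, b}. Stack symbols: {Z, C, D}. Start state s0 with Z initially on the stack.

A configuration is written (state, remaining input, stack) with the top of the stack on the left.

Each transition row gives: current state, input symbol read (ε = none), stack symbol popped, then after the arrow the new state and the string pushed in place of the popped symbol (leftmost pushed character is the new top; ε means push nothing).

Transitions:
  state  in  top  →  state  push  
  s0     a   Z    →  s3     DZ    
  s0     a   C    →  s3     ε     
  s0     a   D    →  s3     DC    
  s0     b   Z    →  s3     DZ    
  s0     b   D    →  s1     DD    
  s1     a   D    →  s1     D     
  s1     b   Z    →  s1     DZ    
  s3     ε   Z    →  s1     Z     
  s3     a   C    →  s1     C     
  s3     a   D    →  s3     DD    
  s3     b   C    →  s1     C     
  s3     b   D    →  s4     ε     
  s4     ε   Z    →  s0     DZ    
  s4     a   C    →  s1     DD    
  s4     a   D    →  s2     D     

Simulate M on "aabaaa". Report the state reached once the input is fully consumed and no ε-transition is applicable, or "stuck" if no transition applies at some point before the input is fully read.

(s0, aabaaa, Z)
  read a, top Z: go to s3, push DZ → (s3, abaaa, DZ)
  read a, top D: go to s3, push DD → (s3, baaa, DDZ)
  read b, top D: go to s4, push ε → (s4, aaa, DZ)
  read a, top D: go to s2, push D → (s2, aa, DZ)
No transition for (s2, a, top D); M blocks with input aa remaining.

stuck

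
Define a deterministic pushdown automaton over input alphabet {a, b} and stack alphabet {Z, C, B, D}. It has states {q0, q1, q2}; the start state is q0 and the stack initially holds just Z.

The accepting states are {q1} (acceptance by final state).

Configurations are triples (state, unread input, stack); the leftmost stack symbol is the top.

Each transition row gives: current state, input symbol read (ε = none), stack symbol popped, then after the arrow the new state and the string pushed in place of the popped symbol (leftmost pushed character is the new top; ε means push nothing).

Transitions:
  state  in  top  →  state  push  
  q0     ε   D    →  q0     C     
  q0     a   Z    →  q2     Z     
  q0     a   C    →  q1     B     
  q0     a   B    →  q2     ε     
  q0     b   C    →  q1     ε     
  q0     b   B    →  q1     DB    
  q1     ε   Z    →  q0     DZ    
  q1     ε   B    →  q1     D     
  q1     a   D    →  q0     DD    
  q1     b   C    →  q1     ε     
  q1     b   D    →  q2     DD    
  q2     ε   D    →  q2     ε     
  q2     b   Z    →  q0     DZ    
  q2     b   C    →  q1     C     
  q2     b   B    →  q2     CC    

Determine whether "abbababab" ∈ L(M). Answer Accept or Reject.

(q0, abbababab, Z)
  read a, top Z: go to q2, push Z → (q2, bbababab, Z)
  read b, top Z: go to q0, push DZ → (q0, bababab, DZ)
  ε-move, top D: go to q0, push C → (q0, bababab, CZ)
  read b, top C: go to q1, push ε → (q1, ababab, Z)
  ε-move, top Z: go to q0, push DZ → (q0, ababab, DZ)
  ε-move, top D: go to q0, push C → (q0, ababab, CZ)
  read a, top C: go to q1, push B → (q1, babab, BZ)
  ε-move, top B: go to q1, push D → (q1, babab, DZ)
  read b, top D: go to q2, push DD → (q2, abab, DDZ)
  ε-move, top D: go to q2, push ε → (q2, abab, DZ)
  ε-move, top D: go to q2, push ε → (q2, abab, Z)
No transition applies at (q2, abab, Z); input not fully consumed.

Reject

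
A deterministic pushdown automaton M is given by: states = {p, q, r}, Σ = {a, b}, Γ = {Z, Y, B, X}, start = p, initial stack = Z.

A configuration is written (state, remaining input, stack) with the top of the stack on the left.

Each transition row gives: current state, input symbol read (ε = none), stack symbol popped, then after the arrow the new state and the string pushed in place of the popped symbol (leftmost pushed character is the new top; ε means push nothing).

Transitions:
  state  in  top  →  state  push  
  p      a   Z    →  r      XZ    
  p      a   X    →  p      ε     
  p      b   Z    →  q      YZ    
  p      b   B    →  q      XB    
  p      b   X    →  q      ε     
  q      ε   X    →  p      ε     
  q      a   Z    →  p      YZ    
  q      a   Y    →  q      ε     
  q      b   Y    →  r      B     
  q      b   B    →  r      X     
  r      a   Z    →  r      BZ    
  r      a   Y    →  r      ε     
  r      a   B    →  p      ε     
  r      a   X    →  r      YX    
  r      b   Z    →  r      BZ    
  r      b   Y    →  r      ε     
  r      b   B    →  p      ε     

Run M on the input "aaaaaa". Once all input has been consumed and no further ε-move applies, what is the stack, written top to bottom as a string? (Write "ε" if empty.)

YXZ

(p, aaaaaa, Z)
  read a, top Z: go to r, push XZ → (r, aaaaa, XZ)
  read a, top X: go to r, push YX → (r, aaaa, YXZ)
  read a, top Y: go to r, push ε → (r, aaa, XZ)
  read a, top X: go to r, push YX → (r, aa, YXZ)
  read a, top Y: go to r, push ε → (r, a, XZ)
  read a, top X: go to r, push YX → (r, ε, YXZ)
All input consumed in state r with stack YXZ.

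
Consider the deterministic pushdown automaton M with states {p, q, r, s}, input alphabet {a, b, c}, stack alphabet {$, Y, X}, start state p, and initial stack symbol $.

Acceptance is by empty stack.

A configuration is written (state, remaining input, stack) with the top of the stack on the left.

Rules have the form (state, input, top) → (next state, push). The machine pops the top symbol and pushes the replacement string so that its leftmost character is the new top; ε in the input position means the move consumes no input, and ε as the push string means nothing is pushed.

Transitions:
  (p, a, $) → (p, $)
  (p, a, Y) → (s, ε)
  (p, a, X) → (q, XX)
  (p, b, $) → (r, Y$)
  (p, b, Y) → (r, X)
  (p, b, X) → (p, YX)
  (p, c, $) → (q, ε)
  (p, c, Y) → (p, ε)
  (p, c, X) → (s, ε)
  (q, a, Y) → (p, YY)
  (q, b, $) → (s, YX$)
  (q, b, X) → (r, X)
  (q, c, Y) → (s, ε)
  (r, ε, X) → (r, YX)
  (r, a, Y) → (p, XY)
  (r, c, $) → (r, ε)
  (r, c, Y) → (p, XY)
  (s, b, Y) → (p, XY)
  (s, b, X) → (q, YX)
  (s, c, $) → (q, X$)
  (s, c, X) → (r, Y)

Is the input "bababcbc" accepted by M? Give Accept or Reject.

Reject

(p, bababcbc, $) ⊢ (r, ababcbc, Y$) ⊢ (p, babcbc, XY$) ⊢ (p, abcbc, YXY$) ⊢ (s, bcbc, XY$) ⊢ (q, cbc, YXY$) ⊢ (s, bc, XY$) ⊢ (q, c, YXY$) ⊢ (s, ε, XY$)
All input consumed; stack is XY$, not empty, and no further ε-move applies.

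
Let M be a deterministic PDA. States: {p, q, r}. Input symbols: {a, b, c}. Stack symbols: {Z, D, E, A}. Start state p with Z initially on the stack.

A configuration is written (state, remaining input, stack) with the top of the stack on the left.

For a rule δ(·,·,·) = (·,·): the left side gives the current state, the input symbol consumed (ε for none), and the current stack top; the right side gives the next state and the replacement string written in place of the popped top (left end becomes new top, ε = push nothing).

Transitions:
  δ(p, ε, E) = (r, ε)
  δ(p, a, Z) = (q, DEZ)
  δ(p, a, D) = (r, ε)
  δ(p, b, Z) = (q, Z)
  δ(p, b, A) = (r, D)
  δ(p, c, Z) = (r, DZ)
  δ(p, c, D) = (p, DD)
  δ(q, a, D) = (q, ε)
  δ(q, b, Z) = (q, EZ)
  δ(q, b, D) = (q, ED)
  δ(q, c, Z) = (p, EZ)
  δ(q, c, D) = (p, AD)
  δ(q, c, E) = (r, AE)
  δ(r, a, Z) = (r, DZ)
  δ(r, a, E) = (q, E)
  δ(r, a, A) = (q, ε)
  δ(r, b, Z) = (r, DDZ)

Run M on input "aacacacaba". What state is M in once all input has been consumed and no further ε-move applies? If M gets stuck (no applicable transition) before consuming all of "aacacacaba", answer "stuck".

stuck

(p, aacacacaba, Z)
  read a, top Z: go to q, push DEZ → (q, acacacaba, DEZ)
  read a, top D: go to q, push ε → (q, cacacaba, EZ)
  read c, top E: go to r, push AE → (r, acacaba, AEZ)
  read a, top A: go to q, push ε → (q, cacaba, EZ)
  read c, top E: go to r, push AE → (r, acaba, AEZ)
  read a, top A: go to q, push ε → (q, caba, EZ)
  read c, top E: go to r, push AE → (r, aba, AEZ)
  read a, top A: go to q, push ε → (q, ba, EZ)
No transition for (q, b, top E); M blocks with input ba remaining.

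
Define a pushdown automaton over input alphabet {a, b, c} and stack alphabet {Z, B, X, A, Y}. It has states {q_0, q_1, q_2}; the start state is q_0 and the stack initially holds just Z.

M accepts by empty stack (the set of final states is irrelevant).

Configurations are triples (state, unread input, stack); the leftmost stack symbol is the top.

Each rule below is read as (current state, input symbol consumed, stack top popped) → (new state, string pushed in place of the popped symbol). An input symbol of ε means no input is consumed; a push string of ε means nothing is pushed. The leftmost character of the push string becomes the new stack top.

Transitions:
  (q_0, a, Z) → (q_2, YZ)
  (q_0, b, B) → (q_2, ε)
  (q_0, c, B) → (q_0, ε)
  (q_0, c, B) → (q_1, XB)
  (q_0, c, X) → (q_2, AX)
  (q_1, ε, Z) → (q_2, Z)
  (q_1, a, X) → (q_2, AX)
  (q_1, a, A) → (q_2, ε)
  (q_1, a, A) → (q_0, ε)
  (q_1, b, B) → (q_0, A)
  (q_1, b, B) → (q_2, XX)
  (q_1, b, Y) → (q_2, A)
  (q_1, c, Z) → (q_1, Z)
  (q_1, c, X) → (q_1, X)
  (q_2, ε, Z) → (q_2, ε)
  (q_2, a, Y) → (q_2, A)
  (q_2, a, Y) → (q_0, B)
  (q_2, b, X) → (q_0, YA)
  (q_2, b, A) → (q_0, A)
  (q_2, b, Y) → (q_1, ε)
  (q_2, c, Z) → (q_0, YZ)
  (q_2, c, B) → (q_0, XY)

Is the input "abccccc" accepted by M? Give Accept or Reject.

Accept

One accepting computation: (q_0, abccccc, Z) ⊢ (q_2, bccccc, YZ) ⊢ (q_1, ccccc, Z) ⊢ (q_1, cccc, Z) ⊢ (q_1, ccc, Z) ⊢ (q_1, cc, Z) ⊢ (q_1, c, Z) ⊢ (q_1, ε, Z) ⊢ (q_2, ε, Z) ⊢ (q_2, ε, ε)
All input consumed and the stack is empty.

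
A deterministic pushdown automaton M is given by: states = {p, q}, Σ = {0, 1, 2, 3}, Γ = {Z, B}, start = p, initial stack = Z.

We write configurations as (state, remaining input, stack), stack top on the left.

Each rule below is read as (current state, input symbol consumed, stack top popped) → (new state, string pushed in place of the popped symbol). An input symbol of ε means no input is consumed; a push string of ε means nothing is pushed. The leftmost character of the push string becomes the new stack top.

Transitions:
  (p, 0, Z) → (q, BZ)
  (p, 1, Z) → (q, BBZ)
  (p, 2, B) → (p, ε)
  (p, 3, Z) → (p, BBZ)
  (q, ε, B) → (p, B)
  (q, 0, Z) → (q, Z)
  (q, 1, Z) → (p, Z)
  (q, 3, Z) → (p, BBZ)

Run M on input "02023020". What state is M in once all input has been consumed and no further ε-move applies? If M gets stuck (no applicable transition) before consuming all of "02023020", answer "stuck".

(p, 02023020, Z) ⊢ (q, 2023020, BZ) ⊢ (p, 2023020, BZ) ⊢ (p, 023020, Z) ⊢ (q, 23020, BZ) ⊢ (p, 23020, BZ) ⊢ (p, 3020, Z) ⊢ (p, 020, BBZ)
No transition for (p, 0, top B); M blocks with input 020 remaining.

stuck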